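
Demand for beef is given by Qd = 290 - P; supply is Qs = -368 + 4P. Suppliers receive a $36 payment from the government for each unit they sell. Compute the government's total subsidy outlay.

Government cost = $6739.2

Pre-subsidy: 290 - P = -368 + 4P gives P* = 131.6, Q* = 158.4.
With the subsidy, sellers receive Ps = Pb + 36 for each unit, where Pb is the price buyers pay.
Supply in terms of Pb becomes Qs = -368 + 4(Pb + 36) = -224 + 4Pb. Setting this equal to demand: 290 - Pb = -224 + 4Pb, so Pb = 102.8.
Sellers receive Ps = 102.8 + 36 = 138.8; Q' = 290 − 1·102.8 = 187.2.
Government outlay = subsidy × quantity = 36 × 187.2 = 6739.2.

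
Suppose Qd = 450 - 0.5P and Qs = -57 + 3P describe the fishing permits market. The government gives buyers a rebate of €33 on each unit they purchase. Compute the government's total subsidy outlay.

Pre-subsidy: 450 - 0.5P = -57 + 3P gives P* = 1014/7, Q* = 2643/7.
With the rebate, buyers effectively pay Pb = Ps − 33, where Ps is the price sellers receive.
Demand in terms of Ps becomes Qd = 450 − 0.5(Ps − 33) = 466.5 - 0.5Ps. Setting this equal to supply: 466.5 - 0.5Ps = -57 + 3Ps, so Ps = 1047/7.
Buyers pay Pb = 1047/7 − 33 = 816/7; Q' = -57 + 3·(1047/7) = 2742/7.
Government outlay = subsidy × quantity = 33 × 2742/7 = 90486/7.

Government cost = 90486/7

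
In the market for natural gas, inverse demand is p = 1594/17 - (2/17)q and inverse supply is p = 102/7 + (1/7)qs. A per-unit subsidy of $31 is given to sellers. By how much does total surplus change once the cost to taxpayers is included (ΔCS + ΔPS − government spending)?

Net change in total surplus = -$1844.5

Pre-subsidy: 1594/17 - (2/17)q = 102/7 + (1/7)q gives q* = 304 and p* = 58.
With the subsidy, sellers receive ps = pb + 31 for each unit, where pb is the price buyers pay.
On the curves, pb = 1594/17 - (2/17)q and ps = 102/7 + (1/7)q; the wedge ps − pb = 31 gives 102/7 + (1/7)q − (1594/17 - (2/17)q) = 31, so q' = 423.
Then pb = 1594/17 − (2/17)·423 = 44 and ps = 102/7 + (1/7)·423 = 75.
ΔCS = ½(304 + 423)(58 − 44) = 5089; ΔPS = ½(304 + 423)(75 − 58) = 6179.5.
Government spending = 31 × 423 = 13113.
Net change = 5089 + 6179.5 − 13113 = -1844.5. The loss equals the DWL triangle ½·31·119.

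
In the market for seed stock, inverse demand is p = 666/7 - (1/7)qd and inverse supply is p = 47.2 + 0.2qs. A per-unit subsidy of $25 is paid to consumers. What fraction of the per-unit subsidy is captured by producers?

Producer share = 7/12

Pre-subsidy: 666/7 - (1/7)q = 47.2 + 0.2q gives q* = 839/6 and p* = 451/6.
With the rebate, buyers effectively pay pb = ps − 25, where ps is the price sellers receive.
On the curves, pb = 666/7 - (1/7)q and ps = 47.2 + 0.2q; the wedge ps − pb = 25 gives 47.2 + 0.2q − (666/7 - (1/7)q) = 25, so q' = 212.75.
Then pb = 666/7 − (1/7)·212.75 = 64.75 and ps = 47.2 + 0.2·212.75 = 89.75.
Buyers' price falls by p* − pb = 451/6 − 64.75 = 125/12; sellers' price rises by ps − p* = 89.75 − 451/6 = 175/12.
So producers capture (175/12)/25 = 7/12 of each unit of subsidy.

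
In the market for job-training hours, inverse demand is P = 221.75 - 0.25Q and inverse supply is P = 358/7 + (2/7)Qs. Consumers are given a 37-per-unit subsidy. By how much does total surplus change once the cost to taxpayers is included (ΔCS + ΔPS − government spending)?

Net change in total surplus = -19166/15

Pre-subsidy: 221.75 - 0.25Q = 358/7 + (2/7)Q gives Q* = 4777/15 and P* = 2132/15.
With the rebate, buyers effectively pay Pb = Ps − 37, where Ps is the price sellers receive.
On the curves, Pb = 221.75 - 0.25Q and Ps = 358/7 + (2/7)Q; the wedge Ps − Pb = 37 gives 358/7 + (2/7)Q − (221.75 - 0.25Q) = 37, so Q' = 5813/15.
Then Pb = 221.75 − 0.25·(5813/15) = 1873/15 and Ps = 358/7 + (2/7)·(5813/15) = 2428/15.
ΔCS = ½(4777/15 + 5813/15)(2132/15 − 1873/15) = 91427/15; ΔPS = ½(4777/15 + 5813/15)(2428/15 − 2132/15) = 104488/15.
Government spending = 37 × 5813/15 = 215081/15.
Net change = 91427/15 + 104488/15 − 215081/15 = -19166/15. The loss equals the DWL triangle ½·37·1036/15.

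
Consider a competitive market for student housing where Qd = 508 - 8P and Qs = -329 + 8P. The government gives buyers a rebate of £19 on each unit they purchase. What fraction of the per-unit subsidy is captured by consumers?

Consumer share = 0.5

Pre-subsidy: 508 - 8P = -329 + 8P gives P* = 52.3125, Q* = 89.5.
With the rebate, buyers effectively pay Pb = Ps − 19, where Ps is the price sellers receive.
Demand in terms of Ps becomes Qd = 508 − 8(Ps − 19) = 660 - 8Ps. Setting this equal to supply: 660 - 8Ps = -329 + 8Ps, so Ps = 61.8125.
Buyers pay Pb = 61.8125 − 19 = 42.8125; Q' = -329 + 8·61.8125 = 165.5.
Buyers' price falls by P* − Pb = 52.3125 − 42.8125 = 9.5; sellers' price rises by Ps − P* = 61.8125 − 52.3125 = 9.5.
So consumers capture 9.5/19 = 0.5 of each unit of subsidy.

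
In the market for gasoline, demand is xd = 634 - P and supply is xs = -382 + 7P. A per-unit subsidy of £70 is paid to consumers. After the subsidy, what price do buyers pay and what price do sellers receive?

Buyers pay £65.75; sellers receive £135.75

Pre-subsidy: 634 - P = -382 + 7P gives P* = 127, x* = 507.
With the rebate, buyers effectively pay Pb = Ps − 70, where Ps is the price sellers receive.
Demand in terms of Ps becomes xd = 634 − 1(Ps − 70) = 704 - Ps. Setting this equal to supply: 704 - Ps = -382 + 7Ps, so Ps = 135.75.
Buyers pay Pb = 135.75 − 70 = 65.75; x' = -382 + 7·135.75 = 568.25.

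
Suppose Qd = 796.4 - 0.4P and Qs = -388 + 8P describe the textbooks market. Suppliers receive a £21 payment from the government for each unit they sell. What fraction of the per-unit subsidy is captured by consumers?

Consumer share = 20/21

Pre-subsidy: 796.4 - 0.4P = -388 + 8P gives P* = 141, Q* = 740.
With the subsidy, sellers receive Ps = Pb + 21 for each unit, where Pb is the price buyers pay.
Supply in terms of Pb becomes Qs = -388 + 8(Pb + 21) = -220 + 8Pb. Setting this equal to demand: 796.4 - 0.4Pb = -220 + 8Pb, so Pb = 121.
Sellers receive Ps = 121 + 21 = 142; Q' = 796.4 − 0.4·121 = 748.
Buyers' price falls by P* − Pb = 141 − 121 = 20; sellers' price rises by Ps − P* = 142 − 141 = 1.
So consumers capture 20/21 = 20/21 of each unit of subsidy.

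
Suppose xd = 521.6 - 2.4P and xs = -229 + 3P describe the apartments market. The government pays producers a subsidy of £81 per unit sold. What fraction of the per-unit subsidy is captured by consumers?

Pre-subsidy: 521.6 - 2.4P = -229 + 3P gives P* = 139, x* = 188.
With the subsidy, sellers receive Ps = Pb + 81 for each unit, where Pb is the price buyers pay.
Supply in terms of Pb becomes xs = -229 + 3(Pb + 81) = 14 + 3Pb. Setting this equal to demand: 521.6 - 2.4Pb = 14 + 3Pb, so Pb = 94.
Sellers receive Ps = 94 + 81 = 175; x' = 521.6 − 2.4·94 = 296.
Buyers' price falls by P* − Pb = 139 − 94 = 45; sellers' price rises by Ps − P* = 175 − 139 = 36.
So consumers capture 45/81 = 5/9 of each unit of subsidy.

Consumer share = 5/9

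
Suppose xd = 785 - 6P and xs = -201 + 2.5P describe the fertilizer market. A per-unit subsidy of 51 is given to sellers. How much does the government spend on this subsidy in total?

Pre-subsidy: 785 - 6P = -201 + 2.5P gives P* = 116, x* = 89.
With the subsidy, sellers receive Ps = Pb + 51 for each unit, where Pb is the price buyers pay.
Supply in terms of Pb becomes xs = -201 + 2.5(Pb + 51) = -73.5 + 2.5Pb. Setting this equal to demand: 785 - 6Pb = -73.5 + 2.5Pb, so Pb = 101.
Sellers receive Ps = 101 + 51 = 152; x' = 785 − 6·101 = 179.
Government outlay = subsidy × quantity = 51 × 179 = 9129.

Government cost = 9129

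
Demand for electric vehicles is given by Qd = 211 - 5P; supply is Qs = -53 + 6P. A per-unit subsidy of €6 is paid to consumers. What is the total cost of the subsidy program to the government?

Government cost = 7086/11

Pre-subsidy: 211 - 5P = -53 + 6P gives P* = 24, Q* = 91.
With the rebate, buyers effectively pay Pb = Ps − 6, where Ps is the price sellers receive.
Demand in terms of Ps becomes Qd = 211 − 5(Ps − 6) = 241 - 5Ps. Setting this equal to supply: 241 - 5Ps = -53 + 6Ps, so Ps = 294/11.
Buyers pay Pb = 294/11 − 6 = 228/11; Q' = -53 + 6·(294/11) = 1181/11.
Government outlay = subsidy × quantity = 6 × 1181/11 = 7086/11.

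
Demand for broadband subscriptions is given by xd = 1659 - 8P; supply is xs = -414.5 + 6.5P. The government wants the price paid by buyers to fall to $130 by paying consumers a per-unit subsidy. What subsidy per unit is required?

Required subsidy s = $29 per unit

At a buyer price of 130, quantity demanded is 1659 − 8·130 = 619.
Sellers supply 619 only when they receive Ps with -414.5 + 6.5·Ps = 619, i.e. Ps = 159.
s = Ps − Pb = 159 − 130 = 29.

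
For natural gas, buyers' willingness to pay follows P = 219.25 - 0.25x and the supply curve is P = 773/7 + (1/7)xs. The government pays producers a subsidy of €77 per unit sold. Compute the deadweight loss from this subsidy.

Pre-subsidy: 219.25 - 0.25x = 773/7 + (1/7)x gives x* = 277 and P* = 150.
With the subsidy, sellers receive Ps = Pb + 77 for each unit, where Pb is the price buyers pay.
On the curves, Pb = 219.25 - 0.25x and Ps = 773/7 + (1/7)x; the wedge Ps − Pb = 77 gives 773/7 + (1/7)x − (219.25 - 0.25x) = 77, so x' = 473.
Then Pb = 219.25 − 0.25·473 = 101 and Ps = 773/7 + (1/7)·473 = 178.
The subsidy expands output by 473 − 277 = 196 past the efficient level; on those units the gap between marginal cost and willingness to pay runs from 0 up to 77.
DWL = ½ × 77 × 196 = 7546.

Deadweight loss = €7546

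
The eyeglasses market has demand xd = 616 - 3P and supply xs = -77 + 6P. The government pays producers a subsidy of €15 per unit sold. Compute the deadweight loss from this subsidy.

Pre-subsidy: 616 - 3P = -77 + 6P gives P* = 77, x* = 385.
With the subsidy, sellers receive Ps = Pb + 15 for each unit, where Pb is the price buyers pay.
Supply in terms of Pb becomes xs = -77 + 6(Pb + 15) = 13 + 6Pb. Setting this equal to demand: 616 - 3Pb = 13 + 6Pb, so Pb = 67.
Sellers receive Ps = 67 + 15 = 82; x' = 616 − 3·67 = 415.
The subsidy expands output by 415 − 385 = 30 past the efficient level; on those units the gap between marginal cost and willingness to pay runs from 0 up to 15.
DWL = ½ × 15 × 30 = 225.

Deadweight loss = €225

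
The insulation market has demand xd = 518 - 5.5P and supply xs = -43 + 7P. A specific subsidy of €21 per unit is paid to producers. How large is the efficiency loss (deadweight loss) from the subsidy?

Pre-subsidy: 518 - 5.5P = -43 + 7P gives P* = 44.88, x* = 271.16.
With the subsidy, sellers receive Ps = Pb + 21 for each unit, where Pb is the price buyers pay.
Supply in terms of Pb becomes xs = -43 + 7(Pb + 21) = 104 + 7Pb. Setting this equal to demand: 518 - 5.5Pb = 104 + 7Pb, so Pb = 33.12.
Sellers receive Ps = 33.12 + 21 = 54.12; x' = 518 − 5.5·33.12 = 335.84.
The subsidy expands output by 335.84 − 271.16 = 64.68 past the efficient level; on those units the gap between marginal cost and willingness to pay runs from 0 up to 21.
DWL = ½ × 21 × 64.68 = 679.14.

Deadweight loss = €679.14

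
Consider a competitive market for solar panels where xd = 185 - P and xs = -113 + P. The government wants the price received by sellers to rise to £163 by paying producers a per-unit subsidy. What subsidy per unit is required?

Required subsidy s = £28 per unit

At a seller price of 163, quantity supplied is -113 + 1·163 = 50.
Buyers absorb 50 only when they pay Pb with 185 − 1·Pb = 50, i.e. Pb = 135.
s = Ps − Pb = 163 − 135 = 28.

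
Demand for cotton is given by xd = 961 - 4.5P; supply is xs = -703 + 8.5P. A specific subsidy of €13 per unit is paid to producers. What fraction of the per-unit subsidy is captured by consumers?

Pre-subsidy: 961 - 4.5P = -703 + 8.5P gives P* = 128, x* = 385.
With the subsidy, sellers receive Ps = Pb + 13 for each unit, where Pb is the price buyers pay.
Supply in terms of Pb becomes xs = -703 + 8.5(Pb + 13) = -592.5 + 8.5Pb. Setting this equal to demand: 961 - 4.5Pb = -592.5 + 8.5Pb, so Pb = 119.5.
Sellers receive Ps = 119.5 + 13 = 132.5; x' = 961 − 4.5·119.5 = 423.25.
Buyers' price falls by P* − Pb = 128 − 119.5 = 8.5; sellers' price rises by Ps − P* = 132.5 − 128 = 4.5.
So consumers capture 8.5/13 = 17/26 of each unit of subsidy.

Consumer share = 17/26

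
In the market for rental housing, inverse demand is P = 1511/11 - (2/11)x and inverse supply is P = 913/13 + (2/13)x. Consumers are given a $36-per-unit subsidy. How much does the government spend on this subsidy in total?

Pre-subsidy: 1511/11 - (2/11)x = 913/13 + (2/13)x gives x* = 200 and P* = 101.
With the rebate, buyers effectively pay Pb = Ps − 36, where Ps is the price sellers receive.
On the curves, Pb = 1511/11 - (2/11)x and Ps = 913/13 + (2/13)x; the wedge Ps − Pb = 36 gives 913/13 + (2/13)x − (1511/11 - (2/11)x) = 36, so x' = 307.25.
Then Pb = 1511/11 − (2/11)·307.25 = 81.5 and Ps = 913/13 + (2/13)·307.25 = 117.5.
Government outlay = subsidy × quantity = 36 × 307.25 = 11061.

Government cost = $11061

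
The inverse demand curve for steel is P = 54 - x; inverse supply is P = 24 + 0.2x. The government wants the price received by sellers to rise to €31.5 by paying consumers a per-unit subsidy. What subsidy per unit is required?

Required subsidy s = €15 per unit

At a seller price of 31.5, quantity supplied is -120 + 5·31.5 = 37.5.
Buyers absorb 37.5 only when they pay Pb = 54 − 1·37.5 = 16.5.
s = Ps − Pb = 31.5 − 16.5 = 15.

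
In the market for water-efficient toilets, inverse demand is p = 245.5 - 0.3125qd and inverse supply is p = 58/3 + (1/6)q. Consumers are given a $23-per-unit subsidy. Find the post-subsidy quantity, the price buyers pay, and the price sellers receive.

Pre-subsidy: 245.5 - 0.3125q = 58/3 + (1/6)q gives q* = 472 and p* = 98.
With the rebate, buyers effectively pay pb = ps − 23, where ps is the price sellers receive.
On the curves, pb = 245.5 - 0.3125q and ps = 58/3 + (1/6)q; the wedge ps − pb = 23 gives 58/3 + (1/6)q − (245.5 - 0.3125q) = 23, so q' = 520.
Then pb = 245.5 − 0.3125·520 = 83 and ps = 58/3 + (1/6)·520 = 106.

q' = 520; buyers pay $83; sellers receive $106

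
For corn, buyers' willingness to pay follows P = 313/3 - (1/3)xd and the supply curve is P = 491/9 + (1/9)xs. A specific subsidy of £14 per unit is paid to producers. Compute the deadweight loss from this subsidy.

Pre-subsidy: 313/3 - (1/3)x = 491/9 + (1/9)x gives x* = 112 and P* = 67.
With the subsidy, sellers receive Ps = Pb + 14 for each unit, where Pb is the price buyers pay.
On the curves, Pb = 313/3 - (1/3)x and Ps = 491/9 + (1/9)x; the wedge Ps − Pb = 14 gives 491/9 + (1/9)x − (313/3 - (1/3)x) = 14, so x' = 143.5.
Then Pb = 313/3 − (1/3)·143.5 = 56.5 and Ps = 491/9 + (1/9)·143.5 = 70.5.
The subsidy expands output by 143.5 − 112 = 31.5 past the efficient level; on those units the gap between marginal cost and willingness to pay runs from 0 up to 14.
DWL = ½ × 14 × 31.5 = 220.5.

Deadweight loss = £220.5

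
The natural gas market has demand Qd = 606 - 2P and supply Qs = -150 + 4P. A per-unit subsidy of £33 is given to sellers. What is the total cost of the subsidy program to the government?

Government cost = £13134

Pre-subsidy: 606 - 2P = -150 + 4P gives P* = 126, Q* = 354.
With the subsidy, sellers receive Ps = Pb + 33 for each unit, where Pb is the price buyers pay.
Supply in terms of Pb becomes Qs = -150 + 4(Pb + 33) = -18 + 4Pb. Setting this equal to demand: 606 - 2Pb = -18 + 4Pb, so Pb = 104.
Sellers receive Ps = 104 + 33 = 137; Q' = 606 − 2·104 = 398.
Government outlay = subsidy × quantity = 33 × 398 = 13134.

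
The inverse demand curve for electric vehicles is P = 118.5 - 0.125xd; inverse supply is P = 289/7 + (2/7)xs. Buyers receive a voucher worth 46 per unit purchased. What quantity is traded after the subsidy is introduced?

x' = 300

Pre-subsidy: 118.5 - 0.125x = 289/7 + (2/7)x gives x* = 188 and P* = 95.
With the rebate, buyers effectively pay Pb = Ps − 46, where Ps is the price sellers receive.
On the curves, Pb = 118.5 - 0.125x and Ps = 289/7 + (2/7)x; the wedge Ps − Pb = 46 gives 289/7 + (2/7)x − (118.5 - 0.125x) = 46, so x' = 300.
Then Pb = 118.5 − 0.125·300 = 81 and Ps = 289/7 + (2/7)·300 = 127.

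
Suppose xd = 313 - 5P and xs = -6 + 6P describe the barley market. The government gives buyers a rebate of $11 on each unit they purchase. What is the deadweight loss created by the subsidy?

Deadweight loss = $165

Pre-subsidy: 313 - 5P = -6 + 6P gives P* = 29, x* = 168.
With the rebate, buyers effectively pay Pb = Ps − 11, where Ps is the price sellers receive.
Demand in terms of Ps becomes xd = 313 − 5(Ps − 11) = 368 - 5Ps. Setting this equal to supply: 368 - 5Ps = -6 + 6Ps, so Ps = 34.
Buyers pay Pb = 34 − 11 = 23; x' = -6 + 6·34 = 198.
The subsidy expands output by 198 − 168 = 30 past the efficient level; on those units the gap between marginal cost and willingness to pay runs from 0 up to 11.
DWL = ½ × 11 × 30 = 165.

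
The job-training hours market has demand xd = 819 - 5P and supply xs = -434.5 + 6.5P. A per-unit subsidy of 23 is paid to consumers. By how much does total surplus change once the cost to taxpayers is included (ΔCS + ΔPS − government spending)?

Net change in total surplus = -747.5

Pre-subsidy: 819 - 5P = -434.5 + 6.5P gives P* = 109, x* = 274.
With the rebate, buyers effectively pay Pb = Ps − 23, where Ps is the price sellers receive.
Demand in terms of Ps becomes xd = 819 − 5(Ps − 23) = 934 - 5Ps. Setting this equal to supply: 934 - 5Ps = -434.5 + 6.5Ps, so Ps = 119.
Buyers pay Pb = 119 − 23 = 96; x' = -434.5 + 6.5·119 = 339.
ΔCS = ½(274 + 339)(109 − 96) = 3984.5; ΔPS = ½(274 + 339)(119 − 109) = 3065.
Government spending = 23 × 339 = 7797.
Net change = 3984.5 + 3065 − 7797 = -747.5. The loss equals the DWL triangle ½·23·65.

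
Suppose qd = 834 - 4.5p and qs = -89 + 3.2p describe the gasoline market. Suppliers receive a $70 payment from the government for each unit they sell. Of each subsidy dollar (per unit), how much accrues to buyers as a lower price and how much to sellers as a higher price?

Buyers gain 320/11 per unit; sellers gain 450/11 per unit

Pre-subsidy: 834 - 4.5p = -89 + 3.2p gives p* = 9230/77, q* = 22683/77.
With the subsidy, sellers receive ps = pb + 70 for each unit, where pb is the price buyers pay.
Supply in terms of pb becomes qs = -89 + 3.2(pb + 70) = 135 + 3.2pb. Setting this equal to demand: 834 - 4.5pb = 135 + 3.2pb, so pb = 6990/77.
Sellers receive ps = 6990/77 + 70 = 12380/77; q' = 834 − 4.5·(6990/77) = 32763/77.
Buyers' price falls by p* − pb = 9230/77 − 6990/77 = 320/11; sellers' price rises by ps − p* = 12380/77 − 9230/77 = 450/11.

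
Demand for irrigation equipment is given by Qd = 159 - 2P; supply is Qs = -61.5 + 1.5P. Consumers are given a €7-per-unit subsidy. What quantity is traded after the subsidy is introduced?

Q' = 39

Pre-subsidy: 159 - 2P = -61.5 + 1.5P gives P* = 63, Q* = 33.
With the rebate, buyers effectively pay Pb = Ps − 7, where Ps is the price sellers receive.
Demand in terms of Ps becomes Qd = 159 − 2(Ps − 7) = 173 - 2Ps. Setting this equal to supply: 173 - 2Ps = -61.5 + 1.5Ps, so Ps = 67.
Buyers pay Pb = 67 − 7 = 60; Q' = -61.5 + 1.5·67 = 39.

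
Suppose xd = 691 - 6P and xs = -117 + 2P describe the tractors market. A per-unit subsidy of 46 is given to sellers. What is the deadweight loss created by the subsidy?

Deadweight loss = 1587

Pre-subsidy: 691 - 6P = -117 + 2P gives P* = 101, x* = 85.
With the subsidy, sellers receive Ps = Pb + 46 for each unit, where Pb is the price buyers pay.
Supply in terms of Pb becomes xs = -117 + 2(Pb + 46) = -25 + 2Pb. Setting this equal to demand: 691 - 6Pb = -25 + 2Pb, so Pb = 89.5.
Sellers receive Ps = 89.5 + 46 = 135.5; x' = 691 − 6·89.5 = 154.
The subsidy expands output by 154 − 85 = 69 past the efficient level; on those units the gap between marginal cost and willingness to pay runs from 0 up to 46.
DWL = ½ × 46 × 69 = 1587.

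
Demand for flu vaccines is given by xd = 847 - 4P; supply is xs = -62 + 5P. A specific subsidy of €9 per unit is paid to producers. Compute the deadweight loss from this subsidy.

Deadweight loss = €90

Pre-subsidy: 847 - 4P = -62 + 5P gives P* = 101, x* = 443.
With the subsidy, sellers receive Ps = Pb + 9 for each unit, where Pb is the price buyers pay.
Supply in terms of Pb becomes xs = -62 + 5(Pb + 9) = -17 + 5Pb. Setting this equal to demand: 847 - 4Pb = -17 + 5Pb, so Pb = 96.
Sellers receive Ps = 96 + 9 = 105; x' = 847 − 4·96 = 463.
The subsidy expands output by 463 − 443 = 20 past the efficient level; on those units the gap between marginal cost and willingness to pay runs from 0 up to 9.
DWL = ½ × 9 × 20 = 90.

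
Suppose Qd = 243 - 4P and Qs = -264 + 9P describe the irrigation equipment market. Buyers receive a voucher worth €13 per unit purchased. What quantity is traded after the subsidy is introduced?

Pre-subsidy: 243 - 4P = -264 + 9P gives P* = 39, Q* = 87.
With the rebate, buyers effectively pay Pb = Ps − 13, where Ps is the price sellers receive.
Demand in terms of Ps becomes Qd = 243 − 4(Ps − 13) = 295 - 4Ps. Setting this equal to supply: 295 - 4Ps = -264 + 9Ps, so Ps = 43.
Buyers pay Pb = 43 − 13 = 30; Q' = -264 + 9·43 = 123.

Q' = 123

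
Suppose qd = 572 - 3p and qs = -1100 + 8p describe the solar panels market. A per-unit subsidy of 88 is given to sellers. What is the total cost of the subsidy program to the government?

Government cost = 27104

Pre-subsidy: 572 - 3p = -1100 + 8p gives p* = 152, q* = 116.
With the subsidy, sellers receive ps = pb + 88 for each unit, where pb is the price buyers pay.
Supply in terms of pb becomes qs = -1100 + 8(pb + 88) = -396 + 8pb. Setting this equal to demand: 572 - 3pb = -396 + 8pb, so pb = 88.
Sellers receive ps = 88 + 88 = 176; q' = 572 − 3·88 = 308.
Government outlay = subsidy × quantity = 88 × 308 = 27104.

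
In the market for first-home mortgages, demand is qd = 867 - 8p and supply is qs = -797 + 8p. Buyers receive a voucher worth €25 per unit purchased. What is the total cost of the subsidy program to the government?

Government cost = €3375

Pre-subsidy: 867 - 8p = -797 + 8p gives p* = 104, q* = 35.
With the rebate, buyers effectively pay pb = ps − 25, where ps is the price sellers receive.
Demand in terms of ps becomes qd = 867 − 8(ps − 25) = 1067 - 8ps. Setting this equal to supply: 1067 - 8ps = -797 + 8ps, so ps = 116.5.
Buyers pay pb = 116.5 − 25 = 91.5; q' = -797 + 8·116.5 = 135.
Government outlay = subsidy × quantity = 25 × 135 = 3375.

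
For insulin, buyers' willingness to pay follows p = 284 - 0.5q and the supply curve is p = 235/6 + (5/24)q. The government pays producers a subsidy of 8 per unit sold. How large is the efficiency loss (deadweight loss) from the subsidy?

Deadweight loss = 768/17

Pre-subsidy: 284 - 0.5q = 235/6 + (5/24)q gives q* = 5876/17 and p* = 1890/17.
With the subsidy, sellers receive ps = pb + 8 for each unit, where pb is the price buyers pay.
On the curves, pb = 284 - 0.5q and ps = 235/6 + (5/24)q; the wedge ps − pb = 8 gives 235/6 + (5/24)q − (284 - 0.5q) = 8, so q' = 6068/17.
Then pb = 284 − 0.5·(6068/17) = 1794/17 and ps = 235/6 + (5/24)·(6068/17) = 1930/17.
The subsidy expands output by 6068/17 − 5876/17 = 192/17 past the efficient level; on those units the gap between marginal cost and willingness to pay runs from 0 up to 8.
DWL = ½ × 8 × 192/17 = 768/17.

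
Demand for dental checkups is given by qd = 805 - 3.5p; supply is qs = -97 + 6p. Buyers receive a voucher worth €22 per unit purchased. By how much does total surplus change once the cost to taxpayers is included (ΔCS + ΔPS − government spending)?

Pre-subsidy: 805 - 3.5p = -97 + 6p gives p* = 1804/19, q* = 8981/19.
With the rebate, buyers effectively pay pb = ps − 22, where ps is the price sellers receive.
Demand in terms of ps becomes qd = 805 − 3.5(ps − 22) = 882 - 3.5ps. Setting this equal to supply: 882 - 3.5ps = -97 + 6ps, so ps = 1958/19.
Buyers pay pb = 1958/19 − 22 = 1540/19; q' = -97 + 6·(1958/19) = 9905/19.
ΔCS = ½(8981/19 + 9905/19)(1804/19 − 1540/19) = 131208/19; ΔPS = ½(8981/19 + 9905/19)(1958/19 − 1804/19) = 76538/19.
Government spending = 22 × 9905/19 = 217910/19.
Net change = 131208/19 + 76538/19 − 217910/19 = -10164/19. The loss equals the DWL triangle ½·22·924/19.

Net change in total surplus = -10164/19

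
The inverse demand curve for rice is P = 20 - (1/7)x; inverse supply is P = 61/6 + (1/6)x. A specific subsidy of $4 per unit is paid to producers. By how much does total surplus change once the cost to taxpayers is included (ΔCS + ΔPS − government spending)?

Pre-subsidy: 20 - (1/7)x = 61/6 + (1/6)x gives x* = 413/13 and P* = 201/13.
With the subsidy, sellers receive Ps = Pb + 4 for each unit, where Pb is the price buyers pay.
On the curves, Pb = 20 - (1/7)x and Ps = 61/6 + (1/6)x; the wedge Ps − Pb = 4 gives 61/6 + (1/6)x − (20 - (1/7)x) = 4, so x' = 581/13.
Then Pb = 20 − (1/7)·(581/13) = 177/13 and Ps = 61/6 + (1/6)·(581/13) = 229/13.
ΔCS = ½(413/13 + 581/13)(201/13 − 177/13) = 11928/169; ΔPS = ½(413/13 + 581/13)(229/13 − 201/13) = 13916/169.
Government spending = 4 × 581/13 = 2324/13.
Net change = 11928/169 + 13916/169 − 2324/13 = -336/13. The loss equals the DWL triangle ½·4·168/13.

Net change in total surplus = -336/13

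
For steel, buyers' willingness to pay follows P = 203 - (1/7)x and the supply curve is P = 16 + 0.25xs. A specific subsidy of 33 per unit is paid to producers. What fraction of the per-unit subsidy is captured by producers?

Pre-subsidy: 203 - (1/7)x = 16 + 0.25x gives x* = 476 and P* = 135.
With the subsidy, sellers receive Ps = Pb + 33 for each unit, where Pb is the price buyers pay.
On the curves, Pb = 203 - (1/7)x and Ps = 16 + 0.25x; the wedge Ps − Pb = 33 gives 16 + 0.25x − (203 - (1/7)x) = 33, so x' = 560.
Then Pb = 203 − (1/7)·560 = 123 and Ps = 16 + 0.25·560 = 156.
Buyers' price falls by P* − Pb = 135 − 123 = 12; sellers' price rises by Ps − P* = 156 − 135 = 21.
So producers capture 21/33 = 7/11 of each unit of subsidy.

Producer share = 7/11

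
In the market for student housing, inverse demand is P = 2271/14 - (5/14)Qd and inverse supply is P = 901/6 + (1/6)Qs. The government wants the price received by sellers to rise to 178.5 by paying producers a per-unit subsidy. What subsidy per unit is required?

At a seller price of 178.5, quantity supplied is -901 + 6·178.5 = 170.
Buyers absorb 170 only when they pay Pb = 2271/14 − (5/14)·170 = 101.5.
s = Ps − Pb = 178.5 − 101.5 = 77.

Required subsidy s = 77 per unit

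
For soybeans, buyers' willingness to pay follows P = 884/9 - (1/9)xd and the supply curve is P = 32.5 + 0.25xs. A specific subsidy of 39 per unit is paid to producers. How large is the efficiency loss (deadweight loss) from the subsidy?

Pre-subsidy: 884/9 - (1/9)x = 32.5 + 0.25x gives x* = 182 and P* = 78.
With the subsidy, sellers receive Ps = Pb + 39 for each unit, where Pb is the price buyers pay.
On the curves, Pb = 884/9 - (1/9)x and Ps = 32.5 + 0.25x; the wedge Ps − Pb = 39 gives 32.5 + 0.25x − (884/9 - (1/9)x) = 39, so x' = 290.
Then Pb = 884/9 − (1/9)·290 = 66 and Ps = 32.5 + 0.25·290 = 105.
The subsidy expands output by 290 − 182 = 108 past the efficient level; on those units the gap between marginal cost and willingness to pay runs from 0 up to 39.
DWL = ½ × 39 × 108 = 2106.

Deadweight loss = 2106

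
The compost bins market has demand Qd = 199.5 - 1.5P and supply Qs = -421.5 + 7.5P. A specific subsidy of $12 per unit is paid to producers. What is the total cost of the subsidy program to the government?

Pre-subsidy: 199.5 - 1.5P = -421.5 + 7.5P gives P* = 69, Q* = 96.
With the subsidy, sellers receive Ps = Pb + 12 for each unit, where Pb is the price buyers pay.
Supply in terms of Pb becomes Qs = -421.5 + 7.5(Pb + 12) = -331.5 + 7.5Pb. Setting this equal to demand: 199.5 - 1.5Pb = -331.5 + 7.5Pb, so Pb = 59.
Sellers receive Ps = 59 + 12 = 71; Q' = 199.5 − 1.5·59 = 111.
Government outlay = subsidy × quantity = 12 × 111 = 1332.

Government cost = $1332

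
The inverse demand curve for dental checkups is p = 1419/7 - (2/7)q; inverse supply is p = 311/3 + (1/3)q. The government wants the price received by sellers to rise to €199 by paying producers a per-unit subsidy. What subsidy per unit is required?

At a seller price of 199, quantity supplied is -311 + 3·199 = 286.
Buyers absorb 286 only when they pay pb = 1419/7 − (2/7)·286 = 121.
s = ps − pb = 199 − 121 = 78.

Required subsidy s = €78 per unit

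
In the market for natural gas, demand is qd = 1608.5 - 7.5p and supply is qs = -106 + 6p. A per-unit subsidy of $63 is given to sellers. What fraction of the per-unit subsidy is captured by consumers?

Pre-subsidy: 1608.5 - 7.5p = -106 + 6p gives p* = 127, q* = 656.
With the subsidy, sellers receive ps = pb + 63 for each unit, where pb is the price buyers pay.
Supply in terms of pb becomes qs = -106 + 6(pb + 63) = 272 + 6pb. Setting this equal to demand: 1608.5 - 7.5pb = 272 + 6pb, so pb = 99.
Sellers receive ps = 99 + 63 = 162; q' = 1608.5 − 7.5·99 = 866.
Buyers' price falls by p* − pb = 127 − 99 = 28; sellers' price rises by ps − p* = 162 − 127 = 35.
So consumers capture 28/63 = 4/9 of each unit of subsidy.

Consumer share = 4/9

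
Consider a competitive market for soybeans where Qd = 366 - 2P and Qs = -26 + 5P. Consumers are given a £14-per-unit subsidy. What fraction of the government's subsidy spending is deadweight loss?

DWL / government spending = 5/137

Pre-subsidy: 366 - 2P = -26 + 5P gives P* = 56, Q* = 254.
With the rebate, buyers effectively pay Pb = Ps − 14, where Ps is the price sellers receive.
Demand in terms of Ps becomes Qd = 366 − 2(Ps − 14) = 394 - 2Ps. Setting this equal to supply: 394 - 2Ps = -26 + 5Ps, so Ps = 60.
Buyers pay Pb = 60 − 14 = 46; Q' = -26 + 5·60 = 274.
ΔCS = ½(254 + 274)(56 − 46) = 2640; ΔPS = ½(254 + 274)(60 − 56) = 1056.
Government spending = 14 × 274 = 3836.
DWL = ½ × 14 × (274 − 254) = 140; fraction = 140 / 3836 = 5/137.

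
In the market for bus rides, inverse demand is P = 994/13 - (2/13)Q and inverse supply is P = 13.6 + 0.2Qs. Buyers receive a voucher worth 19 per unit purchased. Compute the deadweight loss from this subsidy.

Pre-subsidy: 994/13 - (2/13)Q = 13.6 + 0.2Q gives Q* = 4086/23 and P* = 1130/23.
With the rebate, buyers effectively pay Pb = Ps − 19, where Ps is the price sellers receive.
On the curves, Pb = 994/13 - (2/13)Q and Ps = 13.6 + 0.2Q; the wedge Ps − Pb = 19 gives 13.6 + 0.2Q − (994/13 - (2/13)Q) = 19, so Q' = 5321/23.
Then Pb = 994/13 − (2/13)·(5321/23) = 940/23 and Ps = 13.6 + 0.2·(5321/23) = 1377/23.
The subsidy expands output by 5321/23 − 4086/23 = 1235/23 past the efficient level; on those units the gap between marginal cost and willingness to pay runs from 0 up to 19.
DWL = ½ × 19 × 1235/23 = 23465/46.

Deadweight loss = 23465/46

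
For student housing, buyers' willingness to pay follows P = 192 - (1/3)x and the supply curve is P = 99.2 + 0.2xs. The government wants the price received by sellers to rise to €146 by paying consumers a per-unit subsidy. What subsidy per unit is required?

Required subsidy s = €32 per unit

At a seller price of 146, quantity supplied is -496 + 5·146 = 234.
Buyers absorb 234 only when they pay Pb = 192 − (1/3)·234 = 114.
s = Ps − Pb = 146 − 114 = 32.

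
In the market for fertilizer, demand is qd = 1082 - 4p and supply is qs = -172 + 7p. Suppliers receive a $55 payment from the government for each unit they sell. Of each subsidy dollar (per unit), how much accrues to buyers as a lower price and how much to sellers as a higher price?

Buyers gain $35 per unit; sellers gain $20 per unit

Pre-subsidy: 1082 - 4p = -172 + 7p gives p* = 114, q* = 626.
With the subsidy, sellers receive ps = pb + 55 for each unit, where pb is the price buyers pay.
Supply in terms of pb becomes qs = -172 + 7(pb + 55) = 213 + 7pb. Setting this equal to demand: 1082 - 4pb = 213 + 7pb, so pb = 79.
Sellers receive ps = 79 + 55 = 134; q' = 1082 − 4·79 = 766.
Buyers' price falls by p* − pb = 114 − 79 = 35; sellers' price rises by ps − p* = 134 − 114 = 20.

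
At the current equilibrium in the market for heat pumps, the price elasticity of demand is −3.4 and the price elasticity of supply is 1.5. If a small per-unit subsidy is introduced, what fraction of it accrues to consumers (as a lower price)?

Consumer share = 15/49

For a small subsidy around the equilibrium, the benefit split depends on the relative slopes, which at a point are proportional to the elasticities.
Buyer share = εs/(εs + |εd|) = 1.5/(1.5 + 3.4) = 15/49; seller share = |εd|/(εs + |εd|) = 34/49.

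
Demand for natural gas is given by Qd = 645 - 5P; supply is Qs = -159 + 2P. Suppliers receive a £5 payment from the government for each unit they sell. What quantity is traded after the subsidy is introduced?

Q' = 545/7

Pre-subsidy: 645 - 5P = -159 + 2P gives P* = 804/7, Q* = 495/7.
With the subsidy, sellers receive Ps = Pb + 5 for each unit, where Pb is the price buyers pay.
Supply in terms of Pb becomes Qs = -159 + 2(Pb + 5) = -149 + 2Pb. Setting this equal to demand: 645 - 5Pb = -149 + 2Pb, so Pb = 794/7.
Sellers receive Ps = 794/7 + 5 = 829/7; Q' = 645 − 5·(794/7) = 545/7.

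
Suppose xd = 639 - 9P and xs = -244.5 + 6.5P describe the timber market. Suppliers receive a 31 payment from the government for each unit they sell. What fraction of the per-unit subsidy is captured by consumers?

Pre-subsidy: 639 - 9P = -244.5 + 6.5P gives P* = 57, x* = 126.
With the subsidy, sellers receive Ps = Pb + 31 for each unit, where Pb is the price buyers pay.
Supply in terms of Pb becomes xs = -244.5 + 6.5(Pb + 31) = -43 + 6.5Pb. Setting this equal to demand: 639 - 9Pb = -43 + 6.5Pb, so Pb = 44.
Sellers receive Ps = 44 + 31 = 75; x' = 639 − 9·44 = 243.
Buyers' price falls by P* − Pb = 57 − 44 = 13; sellers' price rises by Ps − P* = 75 − 57 = 18.
So consumers capture 13/31 = 13/31 of each unit of subsidy.

Consumer share = 13/31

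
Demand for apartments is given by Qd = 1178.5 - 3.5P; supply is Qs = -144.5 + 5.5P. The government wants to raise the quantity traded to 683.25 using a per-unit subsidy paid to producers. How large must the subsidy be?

Required subsidy s = 9 per unit

At Q = 683.25, invert demand for the buyer price: Pb = (1178.5 − 683.25)/3.5 = 141.5; invert supply for the seller price: Ps = (683.25 − (-144.5))/5.5 = 150.5.
The subsidy must fill the gap: s = Ps − Pb = 150.5 − 141.5 = 9.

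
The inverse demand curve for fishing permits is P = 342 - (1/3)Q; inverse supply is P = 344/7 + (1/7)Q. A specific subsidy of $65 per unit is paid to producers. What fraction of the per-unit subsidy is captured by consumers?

Consumer share = 0.7

Pre-subsidy: 342 - (1/3)Q = 344/7 + (1/7)Q gives Q* = 615 and P* = 137.
With the subsidy, sellers receive Ps = Pb + 65 for each unit, where Pb is the price buyers pay.
On the curves, Pb = 342 - (1/3)Q and Ps = 344/7 + (1/7)Q; the wedge Ps − Pb = 65 gives 344/7 + (1/7)Q − (342 - (1/3)Q) = 65, so Q' = 751.5.
Then Pb = 342 − (1/3)·751.5 = 91.5 and Ps = 344/7 + (1/7)·751.5 = 156.5.
Buyers' price falls by P* − Pb = 137 − 91.5 = 45.5; sellers' price rises by Ps − P* = 156.5 − 137 = 19.5.
So consumers capture 45.5/65 = 0.7 of each unit of subsidy.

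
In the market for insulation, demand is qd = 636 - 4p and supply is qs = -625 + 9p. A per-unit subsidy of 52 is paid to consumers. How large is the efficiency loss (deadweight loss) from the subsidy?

Deadweight loss = 3744

Pre-subsidy: 636 - 4p = -625 + 9p gives p* = 97, q* = 248.
With the rebate, buyers effectively pay pb = ps − 52, where ps is the price sellers receive.
Demand in terms of ps becomes qd = 636 − 4(ps − 52) = 844 - 4ps. Setting this equal to supply: 844 - 4ps = -625 + 9ps, so ps = 113.
Buyers pay pb = 113 − 52 = 61; q' = -625 + 9·113 = 392.
The subsidy expands output by 392 − 248 = 144 past the efficient level; on those units the gap between marginal cost and willingness to pay runs from 0 up to 52.
DWL = ½ × 52 × 144 = 3744.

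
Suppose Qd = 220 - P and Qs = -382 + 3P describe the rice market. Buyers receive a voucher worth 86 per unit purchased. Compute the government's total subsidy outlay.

Pre-subsidy: 220 - P = -382 + 3P gives P* = 150.5, Q* = 69.5.
With the rebate, buyers effectively pay Pb = Ps − 86, where Ps is the price sellers receive.
Demand in terms of Ps becomes Qd = 220 − 1(Ps − 86) = 306 - Ps. Setting this equal to supply: 306 - Ps = -382 + 3Ps, so Ps = 172.
Buyers pay Pb = 172 − 86 = 86; Q' = -382 + 3·172 = 134.
Government outlay = subsidy × quantity = 86 × 134 = 11524.

Government cost = 11524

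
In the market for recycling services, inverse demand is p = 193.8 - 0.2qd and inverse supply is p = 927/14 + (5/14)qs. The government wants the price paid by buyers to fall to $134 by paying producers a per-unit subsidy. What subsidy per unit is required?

At a buyer price of 134, quantity demanded is 969 − 5·134 = 299.
Sellers supply 299 only when they receive ps = 927/14 + (5/14)·299 = 173.
s = ps − pb = 173 − 134 = 39.

Required subsidy s = $39 per unit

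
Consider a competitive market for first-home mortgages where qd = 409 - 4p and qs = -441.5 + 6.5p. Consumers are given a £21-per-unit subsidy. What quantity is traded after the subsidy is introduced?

Pre-subsidy: 409 - 4p = -441.5 + 6.5p gives p* = 81, q* = 85.
With the rebate, buyers effectively pay pb = ps − 21, where ps is the price sellers receive.
Demand in terms of ps becomes qd = 409 − 4(ps − 21) = 493 - 4ps. Setting this equal to supply: 493 - 4ps = -441.5 + 6.5ps, so ps = 89.
Buyers pay pb = 89 − 21 = 68; q' = -441.5 + 6.5·89 = 137.

q' = 137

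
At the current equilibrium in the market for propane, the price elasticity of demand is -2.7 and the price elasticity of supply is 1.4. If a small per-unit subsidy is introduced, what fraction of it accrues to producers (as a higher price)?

For a small subsidy around the equilibrium, the benefit split depends on the relative slopes, which at a point are proportional to the elasticities.
Buyer share = εs/(εs + |εd|) = 1.4/(1.4 + 2.7) = 14/41; seller share = |εd|/(εs + |εd|) = 27/41.
So producers capture 27/41 of the subsidy.

Producer share = 27/41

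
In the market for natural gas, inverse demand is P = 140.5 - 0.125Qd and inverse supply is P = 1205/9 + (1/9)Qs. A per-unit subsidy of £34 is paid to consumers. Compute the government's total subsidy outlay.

Pre-subsidy: 140.5 - 0.125Q = 1205/9 + (1/9)Q gives Q* = 28 and P* = 137.
With the rebate, buyers effectively pay Pb = Ps − 34, where Ps is the price sellers receive.
On the curves, Pb = 140.5 - 0.125Q and Ps = 1205/9 + (1/9)Q; the wedge Ps − Pb = 34 gives 1205/9 + (1/9)Q − (140.5 - 0.125Q) = 34, so Q' = 172.
Then Pb = 140.5 − 0.125·172 = 119 and Ps = 1205/9 + (1/9)·172 = 153.
Government outlay = subsidy × quantity = 34 × 172 = 5848.

Government cost = £5848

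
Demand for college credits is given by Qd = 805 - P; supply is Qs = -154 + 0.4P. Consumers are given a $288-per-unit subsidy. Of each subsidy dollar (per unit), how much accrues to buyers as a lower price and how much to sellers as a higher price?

Buyers gain 576/7 per unit; sellers gain 1440/7 per unit

Pre-subsidy: 805 - P = -154 + 0.4P gives P* = 685, Q* = 120.
With the rebate, buyers effectively pay Pb = Ps − 288, where Ps is the price sellers receive.
Demand in terms of Ps becomes Qd = 805 − 1(Ps − 288) = 1093 - Ps. Setting this equal to supply: 1093 - Ps = -154 + 0.4Ps, so Ps = 6235/7.
Buyers pay Pb = 6235/7 − 288 = 4219/7; Q' = -154 + 0.4·(6235/7) = 1416/7.
Buyers' price falls by P* − Pb = 685 − 4219/7 = 576/7; sellers' price rises by Ps − P* = 6235/7 − 685 = 1440/7.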